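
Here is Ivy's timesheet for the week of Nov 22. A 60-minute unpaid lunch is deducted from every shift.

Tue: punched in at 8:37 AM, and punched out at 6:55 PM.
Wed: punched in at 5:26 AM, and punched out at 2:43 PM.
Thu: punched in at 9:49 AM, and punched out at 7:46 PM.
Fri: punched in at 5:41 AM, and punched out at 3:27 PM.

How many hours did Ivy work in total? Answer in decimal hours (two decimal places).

35.30 hours

Tue: 8:37 AM–6:55 PM = 10 h 18 min; less 60 min break → 9 h 18 min
Wed: 5:26 AM–2:43 PM = 9 h 17 min; less 60 min break → 8 h 17 min
Thu: 9:49 AM–7:46 PM = 9 h 57 min; less 60 min break → 8 h 57 min
Fri: 5:41 AM–3:27 PM = 9 h 46 min; less 60 min break → 8 h 46 min
Total: 9 h 18 min + 8 h 17 min + 8 h 57 min + 8 h 46 min = 35 h 18 min.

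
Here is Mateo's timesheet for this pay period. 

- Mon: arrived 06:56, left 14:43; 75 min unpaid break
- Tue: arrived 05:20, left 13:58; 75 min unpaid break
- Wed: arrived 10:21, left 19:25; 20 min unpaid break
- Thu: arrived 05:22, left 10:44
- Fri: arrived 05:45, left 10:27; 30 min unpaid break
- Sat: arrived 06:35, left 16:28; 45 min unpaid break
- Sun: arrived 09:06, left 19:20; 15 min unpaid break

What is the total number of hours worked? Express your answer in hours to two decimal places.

Mon: 06:56–14:43 = 7 h 47 min; less 75 min break → 6 h 32 min
Tue: 05:20–13:58 = 8 h 38 min; less 75 min break → 7 h 23 min
Wed: 10:21–19:25 = 9 h 4 min; less 20 min break → 8 h 44 min
Thu: 05:22–10:44 = 5 h 22 min
Fri: 05:45–10:27 = 4 h 42 min; less 30 min break → 4 h 12 min
Sat: 06:35–16:28 = 9 h 53 min; less 45 min break → 9 h 8 min
Sun: 09:06–19:20 = 10 h 14 min; less 15 min break → 9 h 59 min
Total: 6 h 32 min + 7 h 23 min + 8 h 44 min + 5 h 22 min + 4 h 12 min + 9 h 8 min + 9 h 59 min = 51 h 20 min.

51.33 hours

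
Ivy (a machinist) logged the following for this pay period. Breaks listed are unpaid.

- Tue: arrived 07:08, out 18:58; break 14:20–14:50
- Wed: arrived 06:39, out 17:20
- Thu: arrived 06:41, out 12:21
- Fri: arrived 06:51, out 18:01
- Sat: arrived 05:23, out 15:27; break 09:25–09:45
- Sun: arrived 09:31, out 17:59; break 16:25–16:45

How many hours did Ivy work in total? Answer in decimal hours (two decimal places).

56.72 hours

Tue: 07:08–18:58 = 11 h 50 min; less 30 min break → 11 h 20 min
Wed: 06:39–17:20 = 10 h 41 min
Thu: 06:41–12:21 = 5 h 40 min
Fri: 06:51–18:01 = 11 h 10 min
Sat: 05:23–15:27 = 10 h 4 min; less 20 min break → 9 h 44 min
Sun: 09:31–17:59 = 8 h 28 min; less 20 min break → 8 h 8 min
Total: 11 h 20 min + 10 h 41 min + 5 h 40 min + 11 h 10 min + 9 h 44 min + 8 h 8 min = 56 h 43 min.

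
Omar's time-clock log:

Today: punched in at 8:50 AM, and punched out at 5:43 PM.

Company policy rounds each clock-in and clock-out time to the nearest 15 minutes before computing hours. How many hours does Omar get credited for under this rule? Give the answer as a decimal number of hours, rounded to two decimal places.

9.00 hours

Today: in 8:50 AM→8:45 AM, out 5:43 PM→5:45 PM; 9 h 0 min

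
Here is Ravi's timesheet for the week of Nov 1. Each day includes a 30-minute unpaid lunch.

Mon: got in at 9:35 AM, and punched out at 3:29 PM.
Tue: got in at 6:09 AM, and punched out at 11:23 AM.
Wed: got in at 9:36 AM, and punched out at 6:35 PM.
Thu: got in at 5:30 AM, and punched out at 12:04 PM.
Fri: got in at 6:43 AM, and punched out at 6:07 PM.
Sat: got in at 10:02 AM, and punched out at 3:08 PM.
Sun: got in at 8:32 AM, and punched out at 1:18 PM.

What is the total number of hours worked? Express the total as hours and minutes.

Mon: 9:35 AM–3:29 PM = 5 h 54 min; less 30 min break → 5 h 24 min
Tue: 6:09 AM–11:23 AM = 5 h 14 min; less 30 min break → 4 h 44 min
Wed: 9:36 AM–6:35 PM = 8 h 59 min; less 30 min break → 8 h 29 min
Thu: 5:30 AM–12:04 PM = 6 h 34 min; less 30 min break → 6 h 4 min
Fri: 6:43 AM–6:07 PM = 11 h 24 min; less 30 min break → 10 h 54 min
Sat: 10:02 AM–3:08 PM = 5 h 6 min; less 30 min break → 4 h 36 min
Sun: 8:32 AM–1:18 PM = 4 h 46 min; less 30 min break → 4 h 16 min
Total: 5 h 24 min + 4 h 44 min + 8 h 29 min + 6 h 4 min + 10 h 54 min + 4 h 36 min + 4 h 16 min = 44 h 27 min.

44 h 27 min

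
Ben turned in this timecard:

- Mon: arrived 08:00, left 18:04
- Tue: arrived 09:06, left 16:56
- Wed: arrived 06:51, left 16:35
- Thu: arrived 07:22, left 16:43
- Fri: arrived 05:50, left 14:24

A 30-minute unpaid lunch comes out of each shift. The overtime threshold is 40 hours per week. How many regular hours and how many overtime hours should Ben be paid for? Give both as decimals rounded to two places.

Regular 40.00 hours, overtime 3.05 hours

Mon: 08:00–18:04 = 10 h 4 min; less 30 min break → 9 h 34 min
Tue: 09:06–16:56 = 7 h 50 min; less 30 min break → 7 h 20 min
Wed: 06:51–16:35 = 9 h 44 min; less 30 min break → 9 h 14 min
Thu: 07:22–16:43 = 9 h 21 min; less 30 min break → 8 h 51 min
Fri: 05:50–14:24 = 8 h 34 min; less 30 min break → 8 h 4 min
Total worked: 43 h 3 min = 43.05 h.
Threshold 40 h → overtime 3 h 3 min, regular 40 h 0 min.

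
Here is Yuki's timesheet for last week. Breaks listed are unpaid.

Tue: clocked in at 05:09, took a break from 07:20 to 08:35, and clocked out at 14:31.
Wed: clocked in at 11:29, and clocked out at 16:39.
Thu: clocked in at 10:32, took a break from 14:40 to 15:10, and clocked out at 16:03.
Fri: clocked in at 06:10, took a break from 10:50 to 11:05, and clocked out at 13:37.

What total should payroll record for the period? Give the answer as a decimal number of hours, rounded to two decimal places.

25.50 hours

Tue: 05:09–14:31 = 9 h 22 min; less 75 min break → 8 h 7 min
Wed: 11:29–16:39 = 5 h 10 min
Thu: 10:32–16:03 = 5 h 31 min; less 30 min break → 5 h 1 min
Fri: 06:10–13:37 = 7 h 27 min; less 15 min break → 7 h 12 min
Total: 8 h 7 min + 5 h 10 min + 5 h 1 min + 7 h 12 min = 25 h 30 min.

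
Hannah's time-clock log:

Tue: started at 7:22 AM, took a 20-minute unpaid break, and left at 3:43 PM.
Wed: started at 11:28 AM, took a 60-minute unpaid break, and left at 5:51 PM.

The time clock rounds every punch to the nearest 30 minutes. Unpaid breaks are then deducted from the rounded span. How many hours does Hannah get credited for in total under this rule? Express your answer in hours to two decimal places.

13.17 hours

Tue: in 7:22 AM→7:30 AM, out 3:43 PM→3:30 PM; 8 h 0 min − 20 min = 7 h 40 min
Wed: in 11:28 AM→11:30 AM, out 5:51 PM→6:00 PM; 6 h 30 min − 60 min = 5 h 30 min
Total credited: 13 h 10 min.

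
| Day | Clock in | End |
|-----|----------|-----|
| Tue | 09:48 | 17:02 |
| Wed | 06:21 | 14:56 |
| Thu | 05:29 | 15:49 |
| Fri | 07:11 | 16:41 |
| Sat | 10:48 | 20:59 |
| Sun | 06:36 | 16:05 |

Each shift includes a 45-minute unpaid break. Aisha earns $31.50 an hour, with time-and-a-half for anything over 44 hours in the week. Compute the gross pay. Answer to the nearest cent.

$1708.09

Tue: 09:48–17:02 = 7 h 14 min; less 45 min break → 6 h 29 min
Wed: 06:21–14:56 = 8 h 35 min; less 45 min break → 7 h 50 min
Thu: 05:29–15:49 = 10 h 20 min; less 45 min break → 9 h 35 min
Fri: 07:11–16:41 = 9 h 30 min; less 45 min break → 8 h 45 min
Sat: 10:48–20:59 = 10 h 11 min; less 45 min break → 9 h 26 min
Sun: 06:36–16:05 = 9 h 29 min; less 45 min break → 8 h 44 min
Total worked: 50 h 49 min = 3049 min.
Regular 44 h 0 min = 2640 min at $31.50/h; overtime 6 h 49 min = 409 min at $47.25/h.
Pay = (2640 × $31.50 + 409 × $47.25) ÷ 60 = $1708.09.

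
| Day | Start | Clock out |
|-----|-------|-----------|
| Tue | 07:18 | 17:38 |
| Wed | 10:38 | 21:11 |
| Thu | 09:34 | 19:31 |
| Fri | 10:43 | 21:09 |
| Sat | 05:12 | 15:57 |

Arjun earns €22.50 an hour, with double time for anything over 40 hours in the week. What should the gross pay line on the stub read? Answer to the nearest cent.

€1440.75

Tue: 07:18–17:38 = 10 h 20 min
Wed: 10:38–21:11 = 10 h 33 min
Thu: 09:34–19:31 = 9 h 57 min
Fri: 10:43–21:09 = 10 h 26 min
Sat: 05:12–15:57 = 10 h 45 min
Total worked: 52 h 1 min = 3121 min.
Regular 40 h 0 min = 2400 min at €22.50/h; overtime 12 h 1 min = 721 min at €45.00/h.
Pay = (2400 × €22.50 + 721 × €45.00) ÷ 60 = €1440.75.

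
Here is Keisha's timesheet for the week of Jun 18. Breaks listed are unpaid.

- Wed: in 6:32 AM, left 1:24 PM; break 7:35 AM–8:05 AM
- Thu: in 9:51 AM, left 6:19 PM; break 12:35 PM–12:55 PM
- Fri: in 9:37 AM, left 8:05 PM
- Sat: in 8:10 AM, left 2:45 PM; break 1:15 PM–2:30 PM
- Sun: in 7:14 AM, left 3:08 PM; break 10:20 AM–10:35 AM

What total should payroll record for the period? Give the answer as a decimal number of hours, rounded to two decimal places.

37.95 hours

Wed: 6:32 AM–1:24 PM = 6 h 52 min; less 30 min break → 6 h 22 min
Thu: 9:51 AM–6:19 PM = 8 h 28 min; less 20 min break → 8 h 8 min
Fri: 9:37 AM–8:05 PM = 10 h 28 min
Sat: 8:10 AM–2:45 PM = 6 h 35 min; less 75 min break → 5 h 20 min
Sun: 7:14 AM–3:08 PM = 7 h 54 min; less 15 min break → 7 h 39 min
Total: 6 h 22 min + 8 h 8 min + 10 h 28 min + 5 h 20 min + 7 h 39 min = 37 h 57 min.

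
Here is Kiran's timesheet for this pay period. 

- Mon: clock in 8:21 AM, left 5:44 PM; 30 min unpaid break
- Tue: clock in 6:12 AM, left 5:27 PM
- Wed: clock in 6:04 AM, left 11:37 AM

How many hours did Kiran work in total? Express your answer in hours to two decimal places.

25.68 hours

Mon: 8:21 AM–5:44 PM = 9 h 23 min; less 30 min break → 8 h 53 min
Tue: 6:12 AM–5:27 PM = 11 h 15 min
Wed: 6:04 AM–11:37 AM = 5 h 33 min
Total: 8 h 53 min + 11 h 15 min + 5 h 33 min = 25 h 41 min.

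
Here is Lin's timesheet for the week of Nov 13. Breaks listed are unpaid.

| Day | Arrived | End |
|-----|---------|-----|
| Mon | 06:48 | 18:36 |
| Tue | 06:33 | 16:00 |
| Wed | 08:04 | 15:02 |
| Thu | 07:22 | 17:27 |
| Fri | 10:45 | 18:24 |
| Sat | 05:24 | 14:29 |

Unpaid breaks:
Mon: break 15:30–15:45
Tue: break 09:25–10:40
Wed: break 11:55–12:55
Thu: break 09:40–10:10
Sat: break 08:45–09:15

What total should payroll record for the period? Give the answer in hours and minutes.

Mon: 06:48–18:36 = 11 h 48 min; less 15 min break → 11 h 33 min
Tue: 06:33–16:00 = 9 h 27 min; less 75 min break → 8 h 12 min
Wed: 08:04–15:02 = 6 h 58 min; less 60 min break → 5 h 58 min
Thu: 07:22–17:27 = 10 h 5 min; less 30 min break → 9 h 35 min
Fri: 10:45–18:24 = 7 h 39 min
Sat: 05:24–14:29 = 9 h 5 min; less 30 min break → 8 h 35 min
Total: 11 h 33 min + 8 h 12 min + 5 h 58 min + 9 h 35 min + 7 h 39 min + 8 h 35 min = 51 h 32 min.

51 h 32 min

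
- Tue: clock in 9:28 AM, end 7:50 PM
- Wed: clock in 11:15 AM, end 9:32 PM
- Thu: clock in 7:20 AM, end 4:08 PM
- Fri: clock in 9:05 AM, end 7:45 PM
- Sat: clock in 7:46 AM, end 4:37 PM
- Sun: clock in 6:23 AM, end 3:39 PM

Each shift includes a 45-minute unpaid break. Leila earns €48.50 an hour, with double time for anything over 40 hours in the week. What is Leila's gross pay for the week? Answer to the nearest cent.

Tue: 9:28 AM–7:50 PM = 10 h 22 min; less 45 min break → 9 h 37 min
Wed: 11:15 AM–9:32 PM = 10 h 17 min; less 45 min break → 9 h 32 min
Thu: 7:20 AM–4:08 PM = 8 h 48 min; less 45 min break → 8 h 3 min
Fri: 9:05 AM–7:45 PM = 10 h 40 min; less 45 min break → 9 h 55 min
Sat: 7:46 AM–4:37 PM = 8 h 51 min; less 45 min break → 8 h 6 min
Sun: 6:23 AM–3:39 PM = 9 h 16 min; less 45 min break → 8 h 31 min
Total worked: 53 h 44 min = 3224 min.
Regular 40 h 0 min = 2400 min at €48.50/h; overtime 13 h 44 min = 824 min at €97.00/h.
Pay = (2400 × €48.50 + 824 × €97.00) ÷ 60 = €3272.13.

€3272.13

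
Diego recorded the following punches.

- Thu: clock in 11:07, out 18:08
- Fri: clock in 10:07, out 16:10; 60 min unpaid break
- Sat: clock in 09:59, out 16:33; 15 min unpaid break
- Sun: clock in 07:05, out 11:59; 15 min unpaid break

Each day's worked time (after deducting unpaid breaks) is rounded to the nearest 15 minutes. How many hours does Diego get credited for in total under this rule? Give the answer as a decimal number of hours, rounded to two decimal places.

Thu: 11:07–18:08 = 7 h 1 min → rounds to 7 h 0 min
Fri: 10:07–16:10 = 6 h 3 min − 60 min = 5 h 3 min → rounds to 5 h 0 min
Sat: 09:59–16:33 = 6 h 34 min − 15 min = 6 h 19 min → rounds to 6 h 15 min
Sun: 07:05–11:59 = 4 h 54 min − 15 min = 4 h 39 min → rounds to 4 h 45 min
Total credited: 23 h 0 min.

23.00 hours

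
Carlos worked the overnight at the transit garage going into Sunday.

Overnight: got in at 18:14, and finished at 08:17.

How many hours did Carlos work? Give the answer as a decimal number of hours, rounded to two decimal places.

Overnight: 18:14 → midnight = 5 h 46 min; midnight → 08:17 = 8 h 17 min; span 14 h 3 min

14.05 hours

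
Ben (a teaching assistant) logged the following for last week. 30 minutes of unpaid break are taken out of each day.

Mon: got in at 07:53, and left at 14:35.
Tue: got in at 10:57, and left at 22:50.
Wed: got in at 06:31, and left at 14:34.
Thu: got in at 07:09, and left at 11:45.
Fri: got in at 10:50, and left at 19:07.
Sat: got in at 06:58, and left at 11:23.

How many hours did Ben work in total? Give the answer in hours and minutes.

Mon: 07:53–14:35 = 6 h 42 min; less 30 min break → 6 h 12 min
Tue: 10:57–22:50 = 11 h 53 min; less 30 min break → 11 h 23 min
Wed: 06:31–14:34 = 8 h 3 min; less 30 min break → 7 h 33 min
Thu: 07:09–11:45 = 4 h 36 min; less 30 min break → 4 h 6 min
Fri: 10:50–19:07 = 8 h 17 min; less 30 min break → 7 h 47 min
Sat: 06:58–11:23 = 4 h 25 min; less 30 min break → 3 h 55 min
Total: 6 h 12 min + 11 h 23 min + 7 h 33 min + 4 h 6 min + 7 h 47 min + 3 h 55 min = 40 h 56 min.

40 h 56 min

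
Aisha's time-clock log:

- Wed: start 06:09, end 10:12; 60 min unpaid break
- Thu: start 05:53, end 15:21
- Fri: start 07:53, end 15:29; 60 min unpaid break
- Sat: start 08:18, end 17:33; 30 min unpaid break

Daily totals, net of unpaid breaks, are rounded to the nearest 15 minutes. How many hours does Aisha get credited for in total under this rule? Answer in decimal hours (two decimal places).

27.75 hours

Wed: 06:09–10:12 = 4 h 3 min − 60 min = 3 h 3 min → rounds to 3 h 0 min
Thu: 05:53–15:21 = 9 h 28 min → rounds to 9 h 30 min
Fri: 07:53–15:29 = 7 h 36 min − 60 min = 6 h 36 min → rounds to 6 h 30 min
Sat: 08:18–17:33 = 9 h 15 min − 30 min = 8 h 45 min → rounds to 8 h 45 min
Total credited: 27 h 45 min.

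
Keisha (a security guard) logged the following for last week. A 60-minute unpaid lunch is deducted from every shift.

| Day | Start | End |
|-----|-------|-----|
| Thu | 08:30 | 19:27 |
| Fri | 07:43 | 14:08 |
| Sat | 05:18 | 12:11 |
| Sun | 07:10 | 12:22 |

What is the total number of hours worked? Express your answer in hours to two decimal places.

25.45 hours

Thu: 08:30–19:27 = 10 h 57 min; less 60 min break → 9 h 57 min
Fri: 07:43–14:08 = 6 h 25 min; less 60 min break → 5 h 25 min
Sat: 05:18–12:11 = 6 h 53 min; less 60 min break → 5 h 53 min
Sun: 07:10–12:22 = 5 h 12 min; less 60 min break → 4 h 12 min
Total: 9 h 57 min + 5 h 25 min + 5 h 53 min + 4 h 12 min = 25 h 27 min.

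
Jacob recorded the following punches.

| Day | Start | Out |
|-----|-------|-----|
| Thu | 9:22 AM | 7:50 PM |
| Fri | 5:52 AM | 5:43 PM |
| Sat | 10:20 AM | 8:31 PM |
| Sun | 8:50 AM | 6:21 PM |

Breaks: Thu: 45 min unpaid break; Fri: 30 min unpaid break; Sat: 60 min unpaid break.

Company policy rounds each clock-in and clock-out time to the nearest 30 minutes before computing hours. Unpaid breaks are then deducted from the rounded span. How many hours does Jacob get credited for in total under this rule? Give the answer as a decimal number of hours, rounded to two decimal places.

Thu: in 9:22 AM→9:30 AM, out 7:50 PM→8:00 PM; 10 h 30 min − 45 min = 9 h 45 min
Fri: in 5:52 AM→6:00 AM, out 5:43 PM→5:30 PM; 11 h 30 min − 30 min = 11 h 0 min
Sat: in 10:20 AM→10:30 AM, out 8:31 PM→8:30 PM; 10 h 0 min − 60 min = 9 h 0 min
Sun: in 8:50 AM→9:00 AM, out 6:21 PM→6:30 PM; 9 h 30 min
Total credited: 39 h 15 min.

39.25 hours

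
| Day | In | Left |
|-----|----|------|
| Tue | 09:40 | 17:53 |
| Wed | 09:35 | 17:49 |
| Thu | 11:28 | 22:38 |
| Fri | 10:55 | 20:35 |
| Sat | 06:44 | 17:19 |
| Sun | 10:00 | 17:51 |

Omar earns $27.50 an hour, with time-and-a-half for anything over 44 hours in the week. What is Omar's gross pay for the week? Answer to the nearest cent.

$1693.31

Tue: 09:40–17:53 = 8 h 13 min
Wed: 09:35–17:49 = 8 h 14 min
Thu: 11:28–22:38 = 11 h 10 min
Fri: 10:55–20:35 = 9 h 40 min
Sat: 06:44–17:19 = 10 h 35 min
Sun: 10:00–17:51 = 7 h 51 min
Total worked: 55 h 43 min = 3343 min.
Regular 44 h 0 min = 2640 min at $27.50/h; overtime 11 h 43 min = 703 min at $41.25/h.
Pay = (2640 × $27.50 + 703 × $41.25) ÷ 60 = $1693.31.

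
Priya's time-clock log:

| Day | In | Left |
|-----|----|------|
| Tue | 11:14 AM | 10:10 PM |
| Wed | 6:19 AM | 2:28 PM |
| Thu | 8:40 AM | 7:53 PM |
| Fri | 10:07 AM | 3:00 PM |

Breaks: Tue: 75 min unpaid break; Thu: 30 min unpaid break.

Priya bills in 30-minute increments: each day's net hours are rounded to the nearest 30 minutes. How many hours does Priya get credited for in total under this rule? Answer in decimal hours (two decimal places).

33.00 hours

Tue: 11:14 AM–10:10 PM = 10 h 56 min − 75 min = 9 h 41 min → rounds to 9 h 30 min
Wed: 6:19 AM–2:28 PM = 8 h 9 min → rounds to 8 h 0 min
Thu: 8:40 AM–7:53 PM = 11 h 13 min − 30 min = 10 h 43 min → rounds to 10 h 30 min
Fri: 10:07 AM–3:00 PM = 4 h 53 min → rounds to 5 h 0 min
Total credited: 33 h 0 min.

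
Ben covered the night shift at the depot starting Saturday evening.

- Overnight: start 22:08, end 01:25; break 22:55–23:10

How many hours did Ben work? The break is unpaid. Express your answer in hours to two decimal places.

3.03 hours

Overnight: 22:08 → midnight = 1 h 52 min; midnight → 01:25 = 1 h 25 min; span 3 h 17 min; less 15 min break → 3 h 2 min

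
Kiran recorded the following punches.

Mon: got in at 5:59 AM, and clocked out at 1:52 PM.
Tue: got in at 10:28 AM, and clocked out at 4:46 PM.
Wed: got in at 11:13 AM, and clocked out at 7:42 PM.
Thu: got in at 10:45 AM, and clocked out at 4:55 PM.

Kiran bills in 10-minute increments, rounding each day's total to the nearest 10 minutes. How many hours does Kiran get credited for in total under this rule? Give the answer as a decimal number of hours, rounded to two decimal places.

Mon: 5:59 AM–1:52 PM = 7 h 53 min → rounds to 7 h 50 min
Tue: 10:28 AM–4:46 PM = 6 h 18 min → rounds to 6 h 20 min
Wed: 11:13 AM–7:42 PM = 8 h 29 min → rounds to 8 h 30 min
Thu: 10:45 AM–4:55 PM = 6 h 10 min → rounds to 6 h 10 min
Total credited: 28 h 50 min.

28.83 hours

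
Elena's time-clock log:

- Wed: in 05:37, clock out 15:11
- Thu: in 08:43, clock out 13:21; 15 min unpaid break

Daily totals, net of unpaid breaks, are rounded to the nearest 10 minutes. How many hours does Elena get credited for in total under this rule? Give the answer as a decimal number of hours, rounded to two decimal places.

13.83 hours

Wed: 05:37–15:11 = 9 h 34 min → rounds to 9 h 30 min
Thu: 08:43–13:21 = 4 h 38 min − 15 min = 4 h 23 min → rounds to 4 h 20 min
Total credited: 13 h 50 min.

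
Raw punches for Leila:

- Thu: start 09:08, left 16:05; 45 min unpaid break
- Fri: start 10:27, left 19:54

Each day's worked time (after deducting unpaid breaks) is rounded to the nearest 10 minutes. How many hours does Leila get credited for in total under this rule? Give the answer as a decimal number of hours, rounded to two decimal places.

Thu: 09:08–16:05 = 6 h 57 min − 45 min = 6 h 12 min → rounds to 6 h 10 min
Fri: 10:27–19:54 = 9 h 27 min → rounds to 9 h 30 min
Total credited: 15 h 40 min.

15.67 hours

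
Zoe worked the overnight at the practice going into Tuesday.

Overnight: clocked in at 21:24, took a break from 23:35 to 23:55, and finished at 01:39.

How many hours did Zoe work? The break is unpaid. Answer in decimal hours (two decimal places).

Overnight: 21:24 → midnight = 2 h 36 min; midnight → 01:39 = 1 h 39 min; span 4 h 15 min; less 20 min break → 3 h 55 min

3.92 hours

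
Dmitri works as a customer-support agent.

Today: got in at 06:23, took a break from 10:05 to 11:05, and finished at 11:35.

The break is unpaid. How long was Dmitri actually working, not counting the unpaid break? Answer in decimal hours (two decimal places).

Today: 06:23–11:35 = 5 h 12 min; less 60 min break → 4 h 12 min

4.20 hours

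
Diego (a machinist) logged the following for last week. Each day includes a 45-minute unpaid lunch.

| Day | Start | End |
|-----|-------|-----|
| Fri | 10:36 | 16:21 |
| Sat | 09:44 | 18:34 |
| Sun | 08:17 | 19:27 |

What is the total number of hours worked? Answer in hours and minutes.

Fri: 10:36–16:21 = 5 h 45 min; less 45 min break → 5 h 0 min
Sat: 09:44–18:34 = 8 h 50 min; less 45 min break → 8 h 5 min
Sun: 08:17–19:27 = 11 h 10 min; less 45 min break → 10 h 25 min
Total: 5 h 0 min + 8 h 5 min + 10 h 25 min = 23 h 30 min.

23 h 30 min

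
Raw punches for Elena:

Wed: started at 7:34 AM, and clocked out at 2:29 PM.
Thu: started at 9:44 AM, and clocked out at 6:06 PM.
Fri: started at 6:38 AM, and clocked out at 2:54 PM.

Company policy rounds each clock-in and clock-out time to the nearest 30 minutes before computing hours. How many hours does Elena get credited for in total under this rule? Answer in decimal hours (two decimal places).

Wed: in 7:34 AM→7:30 AM, out 2:29 PM→2:30 PM; 7 h 0 min
Thu: in 9:44 AM→9:30 AM, out 6:06 PM→6:00 PM; 8 h 30 min
Fri: in 6:38 AM→6:30 AM, out 2:54 PM→3:00 PM; 8 h 30 min
Total credited: 24 h 0 min.

24.00 hours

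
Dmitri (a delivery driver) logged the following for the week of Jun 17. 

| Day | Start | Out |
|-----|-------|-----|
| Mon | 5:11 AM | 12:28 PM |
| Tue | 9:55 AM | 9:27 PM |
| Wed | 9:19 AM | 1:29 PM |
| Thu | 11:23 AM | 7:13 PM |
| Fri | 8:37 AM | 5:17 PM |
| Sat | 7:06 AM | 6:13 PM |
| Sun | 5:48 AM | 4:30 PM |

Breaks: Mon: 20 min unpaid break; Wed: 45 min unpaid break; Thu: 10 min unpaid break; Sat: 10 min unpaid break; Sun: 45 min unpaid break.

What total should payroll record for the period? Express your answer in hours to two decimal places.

Mon: 5:11 AM–12:28 PM = 7 h 17 min; less 20 min break → 6 h 57 min
Tue: 9:55 AM–9:27 PM = 11 h 32 min
Wed: 9:19 AM–1:29 PM = 4 h 10 min; less 45 min break → 3 h 25 min
Thu: 11:23 AM–7:13 PM = 7 h 50 min; less 10 min break → 7 h 40 min
Fri: 8:37 AM–5:17 PM = 8 h 40 min
Sat: 7:06 AM–6:13 PM = 11 h 7 min; less 10 min break → 10 h 57 min
Sun: 5:48 AM–4:30 PM = 10 h 42 min; less 45 min break → 9 h 57 min
Total: 6 h 57 min + 11 h 32 min + 3 h 25 min + 7 h 40 min + 8 h 40 min + 10 h 57 min + 9 h 57 min = 59 h 8 min.

59.13 hours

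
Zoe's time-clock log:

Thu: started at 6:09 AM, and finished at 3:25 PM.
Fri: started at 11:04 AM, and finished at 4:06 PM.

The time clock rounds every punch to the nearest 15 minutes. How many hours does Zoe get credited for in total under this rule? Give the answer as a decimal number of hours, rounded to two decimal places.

Thu: in 6:09 AM→6:15 AM, out 3:25 PM→3:30 PM; 9 h 15 min
Fri: in 11:04 AM→11:00 AM, out 4:06 PM→4:00 PM; 5 h 0 min
Total credited: 14 h 15 min.

14.25 hours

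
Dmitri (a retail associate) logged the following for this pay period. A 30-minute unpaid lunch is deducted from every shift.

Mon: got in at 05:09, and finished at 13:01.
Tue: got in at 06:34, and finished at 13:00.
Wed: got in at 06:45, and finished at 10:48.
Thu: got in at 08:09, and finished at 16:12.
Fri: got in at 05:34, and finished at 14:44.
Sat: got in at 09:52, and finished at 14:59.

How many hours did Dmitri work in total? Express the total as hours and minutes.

Mon: 05:09–13:01 = 7 h 52 min; less 30 min break → 7 h 22 min
Tue: 06:34–13:00 = 6 h 26 min; less 30 min break → 5 h 56 min
Wed: 06:45–10:48 = 4 h 3 min; less 30 min break → 3 h 33 min
Thu: 08:09–16:12 = 8 h 3 min; less 30 min break → 7 h 33 min
Fri: 05:34–14:44 = 9 h 10 min; less 30 min break → 8 h 40 min
Sat: 09:52–14:59 = 5 h 7 min; less 30 min break → 4 h 37 min
Total: 7 h 22 min + 5 h 56 min + 3 h 33 min + 7 h 33 min + 8 h 40 min + 4 h 37 min = 37 h 41 min.

37 h 41 min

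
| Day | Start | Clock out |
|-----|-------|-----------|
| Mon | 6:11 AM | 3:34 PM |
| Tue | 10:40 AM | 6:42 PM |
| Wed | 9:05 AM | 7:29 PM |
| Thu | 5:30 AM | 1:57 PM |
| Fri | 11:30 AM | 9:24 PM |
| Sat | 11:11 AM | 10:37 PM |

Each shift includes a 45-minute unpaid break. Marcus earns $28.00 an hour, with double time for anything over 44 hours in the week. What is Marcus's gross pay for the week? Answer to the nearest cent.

$1741.60

Mon: 6:11 AM–3:34 PM = 9 h 23 min; less 45 min break → 8 h 38 min
Tue: 10:40 AM–6:42 PM = 8 h 2 min; less 45 min break → 7 h 17 min
Wed: 9:05 AM–7:29 PM = 10 h 24 min; less 45 min break → 9 h 39 min
Thu: 5:30 AM–1:57 PM = 8 h 27 min; less 45 min break → 7 h 42 min
Fri: 11:30 AM–9:24 PM = 9 h 54 min; less 45 min break → 9 h 9 min
Sat: 11:11 AM–10:37 PM = 11 h 26 min; less 45 min break → 10 h 41 min
Total worked: 53 h 6 min = 3186 min.
Regular 44 h 0 min = 2640 min at $28.00/h; overtime 9 h 6 min = 546 min at $56.00/h.
Pay = (2640 × $28.00 + 546 × $56.00) ÷ 60 = $1741.60.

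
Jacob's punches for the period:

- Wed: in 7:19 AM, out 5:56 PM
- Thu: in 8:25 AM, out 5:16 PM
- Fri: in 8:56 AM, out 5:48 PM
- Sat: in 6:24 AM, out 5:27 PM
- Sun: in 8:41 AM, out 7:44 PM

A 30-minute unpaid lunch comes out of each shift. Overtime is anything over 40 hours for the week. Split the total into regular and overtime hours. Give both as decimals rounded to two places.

Regular 40.00 hours, overtime 7.93 hours

Wed: 7:19 AM–5:56 PM = 10 h 37 min; less 30 min break → 10 h 7 min
Thu: 8:25 AM–5:16 PM = 8 h 51 min; less 30 min break → 8 h 21 min
Fri: 8:56 AM–5:48 PM = 8 h 52 min; less 30 min break → 8 h 22 min
Sat: 6:24 AM–5:27 PM = 11 h 3 min; less 30 min break → 10 h 33 min
Sun: 8:41 AM–7:44 PM = 11 h 3 min; less 30 min break → 10 h 33 min
Total worked: 47 h 56 min = 47.93 h.
Threshold 40 h → overtime 7 h 56 min, regular 40 h 0 min.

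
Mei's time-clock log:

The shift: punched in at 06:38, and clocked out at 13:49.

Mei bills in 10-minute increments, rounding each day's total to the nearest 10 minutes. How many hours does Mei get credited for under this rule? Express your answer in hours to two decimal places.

7.17 hours

The shift: 06:38–13:49 = 7 h 11 min → rounds to 7 h 10 min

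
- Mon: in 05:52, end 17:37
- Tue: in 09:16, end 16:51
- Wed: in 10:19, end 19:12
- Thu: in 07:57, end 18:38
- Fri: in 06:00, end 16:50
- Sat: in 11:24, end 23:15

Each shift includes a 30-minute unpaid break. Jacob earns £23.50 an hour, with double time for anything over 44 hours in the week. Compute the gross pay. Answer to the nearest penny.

Mon: 05:52–17:37 = 11 h 45 min; less 30 min break → 11 h 15 min
Tue: 09:16–16:51 = 7 h 35 min; less 30 min break → 7 h 5 min
Wed: 10:19–19:12 = 8 h 53 min; less 30 min break → 8 h 23 min
Thu: 07:57–18:38 = 10 h 41 min; less 30 min break → 10 h 11 min
Fri: 06:00–16:50 = 10 h 50 min; less 30 min break → 10 h 20 min
Sat: 11:24–23:15 = 11 h 51 min; less 30 min break → 11 h 21 min
Total worked: 58 h 35 min = 3515 min.
Regular 44 h 0 min = 2640 min at £23.50/h; overtime 14 h 35 min = 875 min at £47.00/h.
Pay = (2640 × £23.50 + 875 × £47.00) ÷ 60 = £1719.42.

£1719.42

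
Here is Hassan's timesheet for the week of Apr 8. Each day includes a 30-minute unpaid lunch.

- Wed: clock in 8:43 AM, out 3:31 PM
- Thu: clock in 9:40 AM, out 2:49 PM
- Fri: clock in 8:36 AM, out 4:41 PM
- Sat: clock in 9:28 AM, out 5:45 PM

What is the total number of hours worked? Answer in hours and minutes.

Wed: 8:43 AM–3:31 PM = 6 h 48 min; less 30 min break → 6 h 18 min
Thu: 9:40 AM–2:49 PM = 5 h 9 min; less 30 min break → 4 h 39 min
Fri: 8:36 AM–4:41 PM = 8 h 5 min; less 30 min break → 7 h 35 min
Sat: 9:28 AM–5:45 PM = 8 h 17 min; less 30 min break → 7 h 47 min
Total: 6 h 18 min + 4 h 39 min + 7 h 35 min + 7 h 47 min = 26 h 19 min.

26 h 19 min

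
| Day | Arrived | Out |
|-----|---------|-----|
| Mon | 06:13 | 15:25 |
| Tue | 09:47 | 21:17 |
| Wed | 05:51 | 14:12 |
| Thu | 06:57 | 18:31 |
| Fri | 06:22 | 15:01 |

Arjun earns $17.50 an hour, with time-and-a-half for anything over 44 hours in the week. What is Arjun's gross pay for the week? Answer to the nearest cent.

Mon: 06:13–15:25 = 9 h 12 min
Tue: 09:47–21:17 = 11 h 30 min
Wed: 05:51–14:12 = 8 h 21 min
Thu: 06:57–18:31 = 11 h 34 min
Fri: 06:22–15:01 = 8 h 39 min
Total worked: 49 h 16 min = 2956 min.
Regular 44 h 0 min = 2640 min at $17.50/h; overtime 5 h 16 min = 316 min at $26.25/h.
Pay = (2640 × $17.50 + 316 × $26.25) ÷ 60 = $908.25.

$908.25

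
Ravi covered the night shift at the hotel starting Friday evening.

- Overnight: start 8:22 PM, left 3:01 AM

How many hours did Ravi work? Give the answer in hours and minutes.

6 h 39 min

Overnight: 8:22 PM → midnight = 3 h 38 min; midnight → 3:01 AM = 3 h 1 min; span 6 h 39 min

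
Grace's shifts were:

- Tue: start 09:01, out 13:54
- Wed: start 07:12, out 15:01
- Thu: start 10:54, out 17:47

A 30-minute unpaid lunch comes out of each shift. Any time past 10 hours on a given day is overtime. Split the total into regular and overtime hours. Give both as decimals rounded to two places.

Tue: 09:01–13:54 = 4 h 53 min; less 30 min break → 4 h 23 min
Wed: 07:12–15:01 = 7 h 49 min; less 30 min break → 7 h 19 min
Thu: 10:54–17:47 = 6 h 53 min; less 30 min break → 6 h 23 min
Tue reg 4 h 23 min / OT 0 h 0 min; Wed reg 7 h 19 min / OT 0 h 0 min; Thu reg 6 h 23 min / OT 0 h 0 min.
Totals: regular 18 h 5 min, overtime 0 h 0 min.

Regular 18.08 hours, overtime 0.00 hours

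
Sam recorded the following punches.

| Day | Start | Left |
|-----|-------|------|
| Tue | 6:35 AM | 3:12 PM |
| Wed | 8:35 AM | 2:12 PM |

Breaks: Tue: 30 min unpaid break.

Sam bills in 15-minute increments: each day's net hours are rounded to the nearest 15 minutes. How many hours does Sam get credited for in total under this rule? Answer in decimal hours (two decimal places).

13.50 hours

Tue: 6:35 AM–3:12 PM = 8 h 37 min − 30 min = 8 h 7 min → rounds to 8 h 0 min
Wed: 8:35 AM–2:12 PM = 5 h 37 min → rounds to 5 h 30 min
Total credited: 13 h 30 min.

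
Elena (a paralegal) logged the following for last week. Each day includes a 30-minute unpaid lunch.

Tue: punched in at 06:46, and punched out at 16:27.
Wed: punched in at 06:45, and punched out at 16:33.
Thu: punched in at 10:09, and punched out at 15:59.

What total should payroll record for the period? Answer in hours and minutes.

23 h 49 min

Tue: 06:46–16:27 = 9 h 41 min; less 30 min break → 9 h 11 min
Wed: 06:45–16:33 = 9 h 48 min; less 30 min break → 9 h 18 min
Thu: 10:09–15:59 = 5 h 50 min; less 30 min break → 5 h 20 min
Total: 9 h 11 min + 9 h 18 min + 5 h 20 min = 23 h 49 min.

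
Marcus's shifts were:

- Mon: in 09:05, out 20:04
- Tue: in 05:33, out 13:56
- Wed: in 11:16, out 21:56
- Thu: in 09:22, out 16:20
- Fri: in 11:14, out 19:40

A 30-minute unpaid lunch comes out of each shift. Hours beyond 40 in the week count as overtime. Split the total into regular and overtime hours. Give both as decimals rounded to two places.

Mon: 09:05–20:04 = 10 h 59 min; less 30 min break → 10 h 29 min
Tue: 05:33–13:56 = 8 h 23 min; less 30 min break → 7 h 53 min
Wed: 11:16–21:56 = 10 h 40 min; less 30 min break → 10 h 10 min
Thu: 09:22–16:20 = 6 h 58 min; less 30 min break → 6 h 28 min
Fri: 11:14–19:40 = 8 h 26 min; less 30 min break → 7 h 56 min
Total worked: 42 h 56 min = 42.93 h.
Threshold 40 h → overtime 2 h 56 min, regular 40 h 0 min.

Regular 40.00 hours, overtime 2.93 hours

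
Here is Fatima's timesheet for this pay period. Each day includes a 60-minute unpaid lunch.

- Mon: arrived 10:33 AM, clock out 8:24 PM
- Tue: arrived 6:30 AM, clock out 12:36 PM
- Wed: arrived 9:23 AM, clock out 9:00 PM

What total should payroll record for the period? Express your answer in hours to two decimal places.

24.57 hours

Mon: 10:33 AM–8:24 PM = 9 h 51 min; less 60 min break → 8 h 51 min
Tue: 6:30 AM–12:36 PM = 6 h 6 min; less 60 min break → 5 h 6 min
Wed: 9:23 AM–9:00 PM = 11 h 37 min; less 60 min break → 10 h 37 min
Total: 8 h 51 min + 5 h 6 min + 10 h 37 min = 24 h 34 min.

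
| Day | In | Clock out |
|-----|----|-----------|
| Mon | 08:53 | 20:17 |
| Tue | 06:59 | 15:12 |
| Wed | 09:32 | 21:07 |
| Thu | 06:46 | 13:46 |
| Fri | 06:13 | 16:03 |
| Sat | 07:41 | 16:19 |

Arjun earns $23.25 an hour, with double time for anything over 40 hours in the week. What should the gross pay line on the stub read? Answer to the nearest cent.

$1705.00

Mon: 08:53–20:17 = 11 h 24 min
Tue: 06:59–15:12 = 8 h 13 min
Wed: 09:32–21:07 = 11 h 35 min
Thu: 06:46–13:46 = 7 h 0 min
Fri: 06:13–16:03 = 9 h 50 min
Sat: 07:41–16:19 = 8 h 38 min
Total worked: 56 h 40 min = 3400 min.
Regular 40 h 0 min = 2400 min at $23.25/h; overtime 16 h 40 min = 1000 min at $46.50/h.
Pay = (2400 × $23.25 + 1000 × $46.50) ÷ 60 = $1705.00.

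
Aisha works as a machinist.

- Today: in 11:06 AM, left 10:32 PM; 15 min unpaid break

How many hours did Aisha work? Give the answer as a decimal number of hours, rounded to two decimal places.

11.18 hours

Today: 11:06 AM–10:32 PM = 11 h 26 min; less 15 min break → 11 h 11 min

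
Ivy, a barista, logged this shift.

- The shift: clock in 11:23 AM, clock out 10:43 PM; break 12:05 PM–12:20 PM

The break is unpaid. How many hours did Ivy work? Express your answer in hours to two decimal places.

The shift: 11:23 AM–10:43 PM = 11 h 20 min; less 15 min break → 11 h 5 min

11.08 hours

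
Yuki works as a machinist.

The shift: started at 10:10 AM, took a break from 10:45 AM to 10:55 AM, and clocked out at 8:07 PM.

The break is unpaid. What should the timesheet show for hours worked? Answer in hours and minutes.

9 h 47 min

The shift: 10:10 AM–8:07 PM = 9 h 57 min; less 10 min break → 9 h 47 min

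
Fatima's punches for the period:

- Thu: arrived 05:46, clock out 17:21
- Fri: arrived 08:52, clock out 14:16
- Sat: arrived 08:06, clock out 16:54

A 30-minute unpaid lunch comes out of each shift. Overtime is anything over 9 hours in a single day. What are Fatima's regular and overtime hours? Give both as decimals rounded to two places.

Thu: 05:46–17:21 = 11 h 35 min; less 30 min break → 11 h 5 min
Fri: 08:52–14:16 = 5 h 24 min; less 30 min break → 4 h 54 min
Sat: 08:06–16:54 = 8 h 48 min; less 30 min break → 8 h 18 min
Thu reg 9 h 0 min / OT 2 h 5 min; Fri reg 4 h 54 min / OT 0 h 0 min; Sat reg 8 h 18 min / OT 0 h 0 min.
Totals: regular 22 h 12 min, overtime 2 h 5 min.

Regular 22.20 hours, overtime 2.08 hours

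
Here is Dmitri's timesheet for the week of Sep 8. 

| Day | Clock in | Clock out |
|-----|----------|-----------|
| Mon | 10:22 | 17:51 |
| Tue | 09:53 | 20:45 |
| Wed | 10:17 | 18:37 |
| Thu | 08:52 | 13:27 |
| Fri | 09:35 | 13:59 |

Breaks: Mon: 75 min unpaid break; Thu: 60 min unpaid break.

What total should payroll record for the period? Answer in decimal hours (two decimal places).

Mon: 10:22–17:51 = 7 h 29 min; less 75 min break → 6 h 14 min
Tue: 09:53–20:45 = 10 h 52 min
Wed: 10:17–18:37 = 8 h 20 min
Thu: 08:52–13:27 = 4 h 35 min; less 60 min break → 3 h 35 min
Fri: 09:35–13:59 = 4 h 24 min
Total: 6 h 14 min + 10 h 52 min + 8 h 20 min + 3 h 35 min + 4 h 24 min = 33 h 25 min.

33.42 hours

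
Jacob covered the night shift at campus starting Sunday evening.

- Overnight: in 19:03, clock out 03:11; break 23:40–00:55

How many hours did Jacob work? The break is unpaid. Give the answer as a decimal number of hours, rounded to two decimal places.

Overnight: 19:03 → midnight = 4 h 57 min; midnight → 03:11 = 3 h 11 min; span 8 h 8 min; less 75 min break → 6 h 53 min

6.88 hours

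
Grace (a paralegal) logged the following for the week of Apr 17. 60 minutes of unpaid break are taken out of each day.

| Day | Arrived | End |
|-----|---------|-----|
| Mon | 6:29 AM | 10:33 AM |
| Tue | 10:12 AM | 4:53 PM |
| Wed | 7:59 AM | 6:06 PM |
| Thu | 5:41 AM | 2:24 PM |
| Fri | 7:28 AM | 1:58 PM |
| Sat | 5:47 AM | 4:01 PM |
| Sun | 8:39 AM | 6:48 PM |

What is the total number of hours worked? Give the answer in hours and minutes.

49 h 28 min

Mon: 6:29 AM–10:33 AM = 4 h 4 min; less 60 min break → 3 h 4 min
Tue: 10:12 AM–4:53 PM = 6 h 41 min; less 60 min break → 5 h 41 min
Wed: 7:59 AM–6:06 PM = 10 h 7 min; less 60 min break → 9 h 7 min
Thu: 5:41 AM–2:24 PM = 8 h 43 min; less 60 min break → 7 h 43 min
Fri: 7:28 AM–1:58 PM = 6 h 30 min; less 60 min break → 5 h 30 min
Sat: 5:47 AM–4:01 PM = 10 h 14 min; less 60 min break → 9 h 14 min
Sun: 8:39 AM–6:48 PM = 10 h 9 min; less 60 min break → 9 h 9 min
Total: 3 h 4 min + 5 h 41 min + 9 h 7 min + 7 h 43 min + 5 h 30 min + 9 h 14 min + 9 h 9 min = 49 h 28 min.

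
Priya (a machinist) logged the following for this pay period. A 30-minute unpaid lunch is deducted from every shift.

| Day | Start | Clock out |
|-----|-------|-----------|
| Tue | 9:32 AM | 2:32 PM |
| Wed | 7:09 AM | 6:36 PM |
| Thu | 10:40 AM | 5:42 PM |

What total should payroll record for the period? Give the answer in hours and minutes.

21 h 59 min

Tue: 9:32 AM–2:32 PM = 5 h 0 min; less 30 min break → 4 h 30 min
Wed: 7:09 AM–6:36 PM = 11 h 27 min; less 30 min break → 10 h 57 min
Thu: 10:40 AM–5:42 PM = 7 h 2 min; less 30 min break → 6 h 32 min
Total: 4 h 30 min + 10 h 57 min + 6 h 32 min = 21 h 59 min.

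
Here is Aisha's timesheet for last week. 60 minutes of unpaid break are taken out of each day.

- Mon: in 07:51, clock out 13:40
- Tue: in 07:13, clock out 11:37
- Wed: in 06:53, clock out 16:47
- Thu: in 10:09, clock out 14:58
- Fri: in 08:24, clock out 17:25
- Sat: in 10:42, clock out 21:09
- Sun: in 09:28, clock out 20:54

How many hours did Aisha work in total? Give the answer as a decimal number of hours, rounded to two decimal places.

Mon: 07:51–13:40 = 5 h 49 min; less 60 min break → 4 h 49 min
Tue: 07:13–11:37 = 4 h 24 min; less 60 min break → 3 h 24 min
Wed: 06:53–16:47 = 9 h 54 min; less 60 min break → 8 h 54 min
Thu: 10:09–14:58 = 4 h 49 min; less 60 min break → 3 h 49 min
Fri: 08:24–17:25 = 9 h 1 min; less 60 min break → 8 h 1 min
Sat: 10:42–21:09 = 10 h 27 min; less 60 min break → 9 h 27 min
Sun: 09:28–20:54 = 11 h 26 min; less 60 min break → 10 h 26 min
Total: 4 h 49 min + 3 h 24 min + 8 h 54 min + 3 h 49 min + 8 h 1 min + 9 h 27 min + 10 h 26 min = 48 h 50 min.

48.83 hours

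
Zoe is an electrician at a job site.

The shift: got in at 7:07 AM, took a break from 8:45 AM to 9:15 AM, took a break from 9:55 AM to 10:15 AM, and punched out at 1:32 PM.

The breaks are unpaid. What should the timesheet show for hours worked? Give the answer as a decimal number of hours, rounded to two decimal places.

5.58 hours

The shift: 7:07 AM–1:32 PM = 6 h 25 min; less 50 min break → 5 h 35 min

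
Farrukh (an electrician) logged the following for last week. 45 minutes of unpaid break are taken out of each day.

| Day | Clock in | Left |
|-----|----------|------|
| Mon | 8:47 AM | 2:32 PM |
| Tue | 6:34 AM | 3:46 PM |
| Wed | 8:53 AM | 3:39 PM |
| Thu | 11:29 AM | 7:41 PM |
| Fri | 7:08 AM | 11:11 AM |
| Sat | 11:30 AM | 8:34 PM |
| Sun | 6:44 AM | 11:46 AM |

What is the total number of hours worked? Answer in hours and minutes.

42 h 49 min

Mon: 8:47 AM–2:32 PM = 5 h 45 min; less 45 min break → 5 h 0 min
Tue: 6:34 AM–3:46 PM = 9 h 12 min; less 45 min break → 8 h 27 min
Wed: 8:53 AM–3:39 PM = 6 h 46 min; less 45 min break → 6 h 1 min
Thu: 11:29 AM–7:41 PM = 8 h 12 min; less 45 min break → 7 h 27 min
Fri: 7:08 AM–11:11 AM = 4 h 3 min; less 45 min break → 3 h 18 min
Sat: 11:30 AM–8:34 PM = 9 h 4 min; less 45 min break → 8 h 19 min
Sun: 6:44 AM–11:46 AM = 5 h 2 min; less 45 min break → 4 h 17 min
Total: 5 h 0 min + 8 h 27 min + 6 h 1 min + 7 h 27 min + 3 h 18 min + 8 h 19 min + 4 h 17 min = 42 h 49 min.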